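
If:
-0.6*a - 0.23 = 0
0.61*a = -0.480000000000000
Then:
No Solution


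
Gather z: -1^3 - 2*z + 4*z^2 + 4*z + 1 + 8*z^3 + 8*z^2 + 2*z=8*z^3 + 12*z^2 + 4*z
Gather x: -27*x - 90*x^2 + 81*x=-90*x^2 + 54*x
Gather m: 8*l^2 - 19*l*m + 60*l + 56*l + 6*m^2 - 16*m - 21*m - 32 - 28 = 8*l^2 + 116*l + 6*m^2 + m*(-19*l - 37) - 60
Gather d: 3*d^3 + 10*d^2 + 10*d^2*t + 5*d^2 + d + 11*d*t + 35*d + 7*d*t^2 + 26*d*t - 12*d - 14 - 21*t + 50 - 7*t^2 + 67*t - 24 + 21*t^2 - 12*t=3*d^3 + d^2*(10*t + 15) + d*(7*t^2 + 37*t + 24) + 14*t^2 + 34*t + 12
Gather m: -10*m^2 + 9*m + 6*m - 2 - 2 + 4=-10*m^2 + 15*m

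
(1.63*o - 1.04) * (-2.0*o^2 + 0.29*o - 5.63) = -3.26*o^3 + 2.5527*o^2 - 9.4785*o + 5.8552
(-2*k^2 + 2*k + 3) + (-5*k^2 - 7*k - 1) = -7*k^2 - 5*k + 2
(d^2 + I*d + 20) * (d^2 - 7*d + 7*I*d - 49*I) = d^4 - 7*d^3 + 8*I*d^3 + 13*d^2 - 56*I*d^2 - 91*d + 140*I*d - 980*I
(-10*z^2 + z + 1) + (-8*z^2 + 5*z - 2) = -18*z^2 + 6*z - 1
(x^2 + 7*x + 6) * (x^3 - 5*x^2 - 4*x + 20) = x^5 + 2*x^4 - 33*x^3 - 38*x^2 + 116*x + 120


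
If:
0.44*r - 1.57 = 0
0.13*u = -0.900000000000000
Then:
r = 3.57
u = -6.92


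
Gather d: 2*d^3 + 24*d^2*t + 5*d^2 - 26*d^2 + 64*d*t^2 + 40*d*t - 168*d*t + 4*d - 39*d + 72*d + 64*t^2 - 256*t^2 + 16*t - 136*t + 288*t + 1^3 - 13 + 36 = 2*d^3 + d^2*(24*t - 21) + d*(64*t^2 - 128*t + 37) - 192*t^2 + 168*t + 24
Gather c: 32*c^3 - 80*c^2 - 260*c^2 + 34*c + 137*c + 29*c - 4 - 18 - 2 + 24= 32*c^3 - 340*c^2 + 200*c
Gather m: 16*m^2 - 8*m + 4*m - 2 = 16*m^2 - 4*m - 2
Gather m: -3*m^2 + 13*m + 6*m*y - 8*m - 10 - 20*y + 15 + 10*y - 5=-3*m^2 + m*(6*y + 5) - 10*y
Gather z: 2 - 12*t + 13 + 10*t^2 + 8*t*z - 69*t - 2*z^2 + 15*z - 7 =10*t^2 - 81*t - 2*z^2 + z*(8*t + 15) + 8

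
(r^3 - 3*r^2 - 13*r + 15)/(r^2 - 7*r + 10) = (r^2 + 2*r - 3)/(r - 2)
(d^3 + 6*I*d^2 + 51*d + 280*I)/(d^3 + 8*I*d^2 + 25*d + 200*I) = (d - 7*I)/(d - 5*I)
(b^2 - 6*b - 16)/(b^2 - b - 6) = (b - 8)/(b - 3)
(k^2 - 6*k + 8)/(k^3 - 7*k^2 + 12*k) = (k - 2)/(k*(k - 3))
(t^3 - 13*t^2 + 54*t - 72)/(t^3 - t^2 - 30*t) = (t^2 - 7*t + 12)/(t*(t + 5))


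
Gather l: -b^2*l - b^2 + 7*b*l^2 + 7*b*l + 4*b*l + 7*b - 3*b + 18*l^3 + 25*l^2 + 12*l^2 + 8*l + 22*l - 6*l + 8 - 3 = -b^2 + 4*b + 18*l^3 + l^2*(7*b + 37) + l*(-b^2 + 11*b + 24) + 5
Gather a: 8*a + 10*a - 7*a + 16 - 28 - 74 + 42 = 11*a - 44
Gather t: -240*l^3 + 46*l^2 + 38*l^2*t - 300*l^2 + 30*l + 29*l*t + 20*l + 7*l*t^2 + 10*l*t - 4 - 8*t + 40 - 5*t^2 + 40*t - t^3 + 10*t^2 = -240*l^3 - 254*l^2 + 50*l - t^3 + t^2*(7*l + 5) + t*(38*l^2 + 39*l + 32) + 36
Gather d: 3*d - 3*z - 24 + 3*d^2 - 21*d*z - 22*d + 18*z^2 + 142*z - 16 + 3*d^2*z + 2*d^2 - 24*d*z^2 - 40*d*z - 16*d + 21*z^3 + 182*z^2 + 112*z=d^2*(3*z + 5) + d*(-24*z^2 - 61*z - 35) + 21*z^3 + 200*z^2 + 251*z - 40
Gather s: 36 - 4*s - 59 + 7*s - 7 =3*s - 30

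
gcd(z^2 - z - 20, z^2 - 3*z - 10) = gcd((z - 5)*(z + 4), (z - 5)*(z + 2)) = z - 5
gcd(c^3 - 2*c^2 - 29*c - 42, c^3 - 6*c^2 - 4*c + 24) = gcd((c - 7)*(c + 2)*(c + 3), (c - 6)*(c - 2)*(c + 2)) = c + 2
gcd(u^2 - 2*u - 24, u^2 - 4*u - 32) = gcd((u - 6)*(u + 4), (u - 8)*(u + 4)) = u + 4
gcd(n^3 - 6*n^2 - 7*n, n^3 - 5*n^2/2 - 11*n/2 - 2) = n + 1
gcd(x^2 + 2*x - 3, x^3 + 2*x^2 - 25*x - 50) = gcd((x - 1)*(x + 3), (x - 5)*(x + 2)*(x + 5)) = 1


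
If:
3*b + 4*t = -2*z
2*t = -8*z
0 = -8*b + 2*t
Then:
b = 0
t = 0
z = 0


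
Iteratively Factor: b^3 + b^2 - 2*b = (b - 1)*(b^2 + 2*b) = (b - 1)*(b + 2)*(b)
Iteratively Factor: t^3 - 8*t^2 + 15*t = (t - 3)*(t^2 - 5*t) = t*(t - 3)*(t - 5)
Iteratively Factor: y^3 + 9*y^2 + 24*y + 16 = (y + 4)*(y^2 + 5*y + 4) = (y + 4)^2*(y + 1)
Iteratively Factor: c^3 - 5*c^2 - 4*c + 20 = (c + 2)*(c^2 - 7*c + 10) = (c - 5)*(c + 2)*(c - 2)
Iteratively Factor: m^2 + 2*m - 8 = (m + 4)*(m - 2)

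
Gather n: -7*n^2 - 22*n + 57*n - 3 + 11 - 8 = -7*n^2 + 35*n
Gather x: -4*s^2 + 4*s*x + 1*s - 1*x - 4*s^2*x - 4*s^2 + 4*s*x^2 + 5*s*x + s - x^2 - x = -8*s^2 + 2*s + x^2*(4*s - 1) + x*(-4*s^2 + 9*s - 2)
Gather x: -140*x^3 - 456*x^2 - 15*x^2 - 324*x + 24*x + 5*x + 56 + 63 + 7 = -140*x^3 - 471*x^2 - 295*x + 126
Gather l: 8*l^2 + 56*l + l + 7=8*l^2 + 57*l + 7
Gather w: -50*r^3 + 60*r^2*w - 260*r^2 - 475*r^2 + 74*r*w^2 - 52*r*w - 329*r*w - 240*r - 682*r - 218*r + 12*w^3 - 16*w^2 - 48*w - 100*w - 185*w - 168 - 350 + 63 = -50*r^3 - 735*r^2 - 1140*r + 12*w^3 + w^2*(74*r - 16) + w*(60*r^2 - 381*r - 333) - 455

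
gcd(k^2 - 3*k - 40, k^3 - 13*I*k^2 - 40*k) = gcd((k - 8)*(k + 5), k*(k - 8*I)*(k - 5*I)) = 1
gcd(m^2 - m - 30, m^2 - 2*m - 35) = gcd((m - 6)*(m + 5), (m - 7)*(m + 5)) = m + 5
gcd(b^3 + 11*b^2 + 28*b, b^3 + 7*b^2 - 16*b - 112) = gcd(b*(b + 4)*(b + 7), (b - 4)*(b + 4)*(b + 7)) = b^2 + 11*b + 28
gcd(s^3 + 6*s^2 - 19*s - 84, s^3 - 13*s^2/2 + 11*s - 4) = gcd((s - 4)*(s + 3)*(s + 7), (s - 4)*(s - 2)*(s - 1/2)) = s - 4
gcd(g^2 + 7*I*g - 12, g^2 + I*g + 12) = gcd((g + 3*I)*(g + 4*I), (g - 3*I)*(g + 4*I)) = g + 4*I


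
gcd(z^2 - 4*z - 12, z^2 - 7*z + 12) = 1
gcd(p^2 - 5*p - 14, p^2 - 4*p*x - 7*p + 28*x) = p - 7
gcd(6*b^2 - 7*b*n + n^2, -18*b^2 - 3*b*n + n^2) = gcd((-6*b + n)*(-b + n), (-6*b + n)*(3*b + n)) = 6*b - n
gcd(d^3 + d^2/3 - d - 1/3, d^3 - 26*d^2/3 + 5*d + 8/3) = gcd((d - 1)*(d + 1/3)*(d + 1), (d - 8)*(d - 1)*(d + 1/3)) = d^2 - 2*d/3 - 1/3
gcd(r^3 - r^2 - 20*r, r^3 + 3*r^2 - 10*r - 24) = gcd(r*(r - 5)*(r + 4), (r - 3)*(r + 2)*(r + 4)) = r + 4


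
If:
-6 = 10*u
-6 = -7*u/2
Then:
No Solution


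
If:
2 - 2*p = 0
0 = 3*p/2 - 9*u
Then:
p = 1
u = 1/6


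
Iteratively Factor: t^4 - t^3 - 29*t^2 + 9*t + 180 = (t + 4)*(t^3 - 5*t^2 - 9*t + 45) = (t - 5)*(t + 4)*(t^2 - 9) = (t - 5)*(t + 3)*(t + 4)*(t - 3)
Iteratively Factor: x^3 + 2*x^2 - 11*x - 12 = (x + 1)*(x^2 + x - 12) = (x + 1)*(x + 4)*(x - 3)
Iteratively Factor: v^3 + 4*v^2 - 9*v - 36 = (v + 3)*(v^2 + v - 12) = (v - 3)*(v + 3)*(v + 4)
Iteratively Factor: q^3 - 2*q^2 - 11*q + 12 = (q - 1)*(q^2 - q - 12) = (q - 1)*(q + 3)*(q - 4)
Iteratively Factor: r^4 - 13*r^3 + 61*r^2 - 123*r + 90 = (r - 5)*(r^3 - 8*r^2 + 21*r - 18) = (r - 5)*(r - 3)*(r^2 - 5*r + 6) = (r - 5)*(r - 3)^2*(r - 2)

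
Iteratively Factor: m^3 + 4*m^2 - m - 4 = (m - 1)*(m^2 + 5*m + 4) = (m - 1)*(m + 1)*(m + 4)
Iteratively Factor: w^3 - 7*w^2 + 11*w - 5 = (w - 1)*(w^2 - 6*w + 5) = (w - 1)^2*(w - 5)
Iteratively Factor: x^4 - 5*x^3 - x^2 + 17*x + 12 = (x + 1)*(x^3 - 6*x^2 + 5*x + 12) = (x - 4)*(x + 1)*(x^2 - 2*x - 3) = (x - 4)*(x + 1)^2*(x - 3)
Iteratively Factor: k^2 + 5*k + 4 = (k + 4)*(k + 1)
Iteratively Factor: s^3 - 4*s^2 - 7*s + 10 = (s - 5)*(s^2 + s - 2) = (s - 5)*(s - 1)*(s + 2)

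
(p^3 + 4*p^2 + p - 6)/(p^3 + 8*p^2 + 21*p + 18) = (p - 1)/(p + 3)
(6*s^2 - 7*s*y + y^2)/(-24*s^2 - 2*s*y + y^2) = (-s + y)/(4*s + y)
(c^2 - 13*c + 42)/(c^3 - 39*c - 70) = (c - 6)/(c^2 + 7*c + 10)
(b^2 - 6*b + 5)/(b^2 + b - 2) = (b - 5)/(b + 2)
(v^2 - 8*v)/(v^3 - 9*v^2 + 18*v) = (v - 8)/(v^2 - 9*v + 18)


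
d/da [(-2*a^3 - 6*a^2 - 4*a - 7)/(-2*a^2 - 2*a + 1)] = 2*(2*a^4 + 4*a^3 - a^2 - 20*a - 9)/(4*a^4 + 8*a^3 - 4*a + 1)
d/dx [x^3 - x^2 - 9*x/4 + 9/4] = 3*x^2 - 2*x - 9/4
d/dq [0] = 0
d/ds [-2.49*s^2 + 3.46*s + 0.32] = 3.46 - 4.98*s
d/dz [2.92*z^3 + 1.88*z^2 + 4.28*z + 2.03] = 8.76*z^2 + 3.76*z + 4.28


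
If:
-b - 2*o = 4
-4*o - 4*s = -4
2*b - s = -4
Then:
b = -2/3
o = -5/3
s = 8/3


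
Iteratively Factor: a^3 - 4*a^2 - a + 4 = (a - 1)*(a^2 - 3*a - 4) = (a - 4)*(a - 1)*(a + 1)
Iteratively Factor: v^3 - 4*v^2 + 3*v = (v - 3)*(v^2 - v) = v*(v - 3)*(v - 1)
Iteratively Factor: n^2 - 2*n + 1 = (n - 1)*(n - 1)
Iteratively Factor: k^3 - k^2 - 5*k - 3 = (k + 1)*(k^2 - 2*k - 3) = (k + 1)^2*(k - 3)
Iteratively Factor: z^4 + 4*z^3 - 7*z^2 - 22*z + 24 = (z + 4)*(z^3 - 7*z + 6) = (z - 2)*(z + 4)*(z^2 + 2*z - 3) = (z - 2)*(z + 3)*(z + 4)*(z - 1)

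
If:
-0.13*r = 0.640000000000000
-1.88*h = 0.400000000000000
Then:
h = -0.21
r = -4.92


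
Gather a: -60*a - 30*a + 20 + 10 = 30 - 90*a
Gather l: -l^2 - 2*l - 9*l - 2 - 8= -l^2 - 11*l - 10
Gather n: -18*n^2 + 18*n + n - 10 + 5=-18*n^2 + 19*n - 5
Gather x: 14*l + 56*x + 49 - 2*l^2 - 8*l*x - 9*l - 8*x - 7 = -2*l^2 + 5*l + x*(48 - 8*l) + 42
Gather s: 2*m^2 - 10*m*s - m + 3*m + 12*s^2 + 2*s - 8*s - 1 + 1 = 2*m^2 + 2*m + 12*s^2 + s*(-10*m - 6)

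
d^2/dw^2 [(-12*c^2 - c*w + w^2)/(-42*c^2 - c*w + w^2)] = c^2*(2580*c^2 - 180*c*w + 180*w^2)/(-74088*c^6 - 5292*c^5*w + 5166*c^4*w^2 + 251*c^3*w^3 - 123*c^2*w^4 - 3*c*w^5 + w^6)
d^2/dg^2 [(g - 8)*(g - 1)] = 2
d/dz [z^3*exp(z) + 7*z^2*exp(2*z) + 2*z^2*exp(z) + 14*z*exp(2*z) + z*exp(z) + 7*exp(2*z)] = (z^3 + 14*z^2*exp(z) + 5*z^2 + 42*z*exp(z) + 5*z + 28*exp(z) + 1)*exp(z)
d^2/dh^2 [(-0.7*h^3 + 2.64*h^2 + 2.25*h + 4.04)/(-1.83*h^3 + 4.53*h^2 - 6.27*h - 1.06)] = (-6.07633200000004*h^6 - 93.4013699999999*h^5 + 115.014402*h^4 + 478.635756*h^3 - 771.330672*h^2 + 675.406716*h - 332.471484)/(6.128487*h^9 - 45.511551*h^8 + 175.65255*h^7 - 394.176213*h^6 + 549.102186*h^5 - 396.030573*h^4 + 72.0167309999999*h^3 + 109.745298*h^2 + 21.134916*h + 1.191016)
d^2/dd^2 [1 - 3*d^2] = -6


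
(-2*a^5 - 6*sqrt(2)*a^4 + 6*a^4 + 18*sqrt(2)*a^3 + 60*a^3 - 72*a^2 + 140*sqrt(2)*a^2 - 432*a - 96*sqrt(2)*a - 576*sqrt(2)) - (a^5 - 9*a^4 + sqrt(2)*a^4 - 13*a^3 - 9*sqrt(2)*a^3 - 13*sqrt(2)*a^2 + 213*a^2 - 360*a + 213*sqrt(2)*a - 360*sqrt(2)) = -3*a^5 - 7*sqrt(2)*a^4 + 15*a^4 + 27*sqrt(2)*a^3 + 73*a^3 - 285*a^2 + 153*sqrt(2)*a^2 - 309*sqrt(2)*a - 72*a - 216*sqrt(2)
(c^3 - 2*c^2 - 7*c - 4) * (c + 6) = c^4 + 4*c^3 - 19*c^2 - 46*c - 24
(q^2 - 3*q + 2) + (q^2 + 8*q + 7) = 2*q^2 + 5*q + 9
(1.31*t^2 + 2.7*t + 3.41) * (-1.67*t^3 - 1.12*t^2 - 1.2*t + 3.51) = -2.1877*t^5 - 5.9762*t^4 - 10.2907*t^3 - 2.4611*t^2 + 5.385*t + 11.9691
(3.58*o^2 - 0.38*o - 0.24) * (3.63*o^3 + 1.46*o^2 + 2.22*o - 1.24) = 12.9954*o^5 + 3.8474*o^4 + 6.5216*o^3 - 5.6332*o^2 - 0.0616*o + 0.2976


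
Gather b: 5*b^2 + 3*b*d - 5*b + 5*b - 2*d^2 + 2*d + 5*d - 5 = 5*b^2 + 3*b*d - 2*d^2 + 7*d - 5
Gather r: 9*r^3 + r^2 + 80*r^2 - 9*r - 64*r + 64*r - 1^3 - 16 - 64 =9*r^3 + 81*r^2 - 9*r - 81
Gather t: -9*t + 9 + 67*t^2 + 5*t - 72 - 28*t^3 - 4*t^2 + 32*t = -28*t^3 + 63*t^2 + 28*t - 63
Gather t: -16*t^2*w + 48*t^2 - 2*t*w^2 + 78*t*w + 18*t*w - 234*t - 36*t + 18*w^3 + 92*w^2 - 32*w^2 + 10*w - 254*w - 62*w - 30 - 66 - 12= t^2*(48 - 16*w) + t*(-2*w^2 + 96*w - 270) + 18*w^3 + 60*w^2 - 306*w - 108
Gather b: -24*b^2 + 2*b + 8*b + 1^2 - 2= -24*b^2 + 10*b - 1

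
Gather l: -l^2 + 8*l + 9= -l^2 + 8*l + 9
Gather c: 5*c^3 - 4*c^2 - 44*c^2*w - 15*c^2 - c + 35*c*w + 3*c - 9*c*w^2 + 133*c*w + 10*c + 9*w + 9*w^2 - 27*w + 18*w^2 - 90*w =5*c^3 + c^2*(-44*w - 19) + c*(-9*w^2 + 168*w + 12) + 27*w^2 - 108*w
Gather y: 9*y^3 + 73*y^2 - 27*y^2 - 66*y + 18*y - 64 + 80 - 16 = 9*y^3 + 46*y^2 - 48*y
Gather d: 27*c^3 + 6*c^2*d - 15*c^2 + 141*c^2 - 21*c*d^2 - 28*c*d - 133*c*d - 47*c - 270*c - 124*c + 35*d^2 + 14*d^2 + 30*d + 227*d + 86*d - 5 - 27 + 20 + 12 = 27*c^3 + 126*c^2 - 441*c + d^2*(49 - 21*c) + d*(6*c^2 - 161*c + 343)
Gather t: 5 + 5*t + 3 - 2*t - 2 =3*t + 6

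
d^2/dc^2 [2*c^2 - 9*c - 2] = 4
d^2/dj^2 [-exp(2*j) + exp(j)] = (1 - 4*exp(j))*exp(j)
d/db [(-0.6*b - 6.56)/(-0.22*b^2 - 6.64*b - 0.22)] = (0.132*b^2 + 3.984*b - (0.44*b + 6.64)*(0.6*b + 6.56) + 0.132)/(0.22*b^2 + 6.64*b + 0.22)^2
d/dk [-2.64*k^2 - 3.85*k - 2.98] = -5.28*k - 3.85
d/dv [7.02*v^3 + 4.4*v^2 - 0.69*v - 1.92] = 21.06*v^2 + 8.8*v - 0.69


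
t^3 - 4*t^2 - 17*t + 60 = (t - 5)*(t - 3)*(t + 4)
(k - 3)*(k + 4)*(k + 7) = k^3 + 8*k^2 - 5*k - 84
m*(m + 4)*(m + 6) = m^3 + 10*m^2 + 24*m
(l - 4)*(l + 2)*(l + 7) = l^3 + 5*l^2 - 22*l - 56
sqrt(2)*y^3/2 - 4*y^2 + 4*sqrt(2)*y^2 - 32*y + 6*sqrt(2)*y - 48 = (y + 6)*(y - 4*sqrt(2))*(sqrt(2)*y/2 + sqrt(2))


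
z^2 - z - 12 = (z - 4)*(z + 3)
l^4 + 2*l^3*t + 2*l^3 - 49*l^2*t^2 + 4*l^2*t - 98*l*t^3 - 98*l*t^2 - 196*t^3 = (l + 2)*(l - 7*t)*(l + 2*t)*(l + 7*t)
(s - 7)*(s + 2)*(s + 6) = s^3 + s^2 - 44*s - 84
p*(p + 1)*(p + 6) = p^3 + 7*p^2 + 6*p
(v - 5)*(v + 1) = v^2 - 4*v - 5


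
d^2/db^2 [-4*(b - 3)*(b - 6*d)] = -8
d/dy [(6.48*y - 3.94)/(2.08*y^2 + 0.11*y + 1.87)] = (-13.4784*y^2 + 16.3904*y + 12.551)/(4.3264*y^4 + 0.4576*y^3 + 7.7913*y^2 + 0.4114*y + 3.4969)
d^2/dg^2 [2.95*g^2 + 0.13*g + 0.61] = 5.90000000000000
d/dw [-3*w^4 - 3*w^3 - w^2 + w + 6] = -12*w^3 - 9*w^2 - 2*w + 1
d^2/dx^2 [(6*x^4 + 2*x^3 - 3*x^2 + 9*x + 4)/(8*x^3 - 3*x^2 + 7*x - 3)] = 2*(-426*x^6 + 1446*x^5 + 2724*x^4 - 2686*x^3 + 2355*x^2 - 153*x + 322)/(512*x^9 - 576*x^8 + 1560*x^7 - 1611*x^6 + 1797*x^5 - 1530*x^4 + 937*x^3 - 522*x^2 + 189*x - 27)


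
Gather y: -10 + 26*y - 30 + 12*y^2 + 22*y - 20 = 12*y^2 + 48*y - 60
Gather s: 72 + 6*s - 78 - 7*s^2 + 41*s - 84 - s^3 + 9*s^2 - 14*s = -s^3 + 2*s^2 + 33*s - 90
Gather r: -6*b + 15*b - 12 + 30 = 9*b + 18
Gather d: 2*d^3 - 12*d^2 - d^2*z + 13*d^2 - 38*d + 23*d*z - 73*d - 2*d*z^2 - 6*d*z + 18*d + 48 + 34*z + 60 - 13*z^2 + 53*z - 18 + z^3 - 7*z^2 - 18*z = 2*d^3 + d^2*(1 - z) + d*(-2*z^2 + 17*z - 93) + z^3 - 20*z^2 + 69*z + 90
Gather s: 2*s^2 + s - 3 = 2*s^2 + s - 3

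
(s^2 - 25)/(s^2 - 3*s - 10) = (s + 5)/(s + 2)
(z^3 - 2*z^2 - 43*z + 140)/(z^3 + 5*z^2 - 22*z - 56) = (z - 5)/(z + 2)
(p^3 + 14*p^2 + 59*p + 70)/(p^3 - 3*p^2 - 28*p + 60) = (p^2 + 9*p + 14)/(p^2 - 8*p + 12)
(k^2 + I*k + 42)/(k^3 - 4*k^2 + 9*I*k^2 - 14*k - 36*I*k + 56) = (k - 6*I)/(k^2 + 2*k*(-2 + I) - 8*I)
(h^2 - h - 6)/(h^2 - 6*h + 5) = (h^2 - h - 6)/(h^2 - 6*h + 5)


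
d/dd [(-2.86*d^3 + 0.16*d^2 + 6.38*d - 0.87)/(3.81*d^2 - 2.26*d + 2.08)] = (-10.8966*d^4 + 12.9272*d^3 - 42.5158*d^2 + 7.295*d + 11.3042)/(14.5161*d^4 - 17.2212*d^3 + 20.9572*d^2 - 9.4016*d + 4.3264)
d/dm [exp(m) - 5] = exp(m)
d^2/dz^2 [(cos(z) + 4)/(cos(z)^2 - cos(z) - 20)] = (sin(z)^2 - 5*cos(z) + 1)/(cos(z) - 5)^3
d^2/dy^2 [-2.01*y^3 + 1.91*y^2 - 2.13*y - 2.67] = 3.82 - 12.06*y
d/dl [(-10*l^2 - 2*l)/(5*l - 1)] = 2*(-25*l^2 + 10*l + 1)/(25*l^2 - 10*l + 1)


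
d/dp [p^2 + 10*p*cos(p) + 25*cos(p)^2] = -10*p*sin(p) + 2*p - 25*sin(2*p) + 10*cos(p)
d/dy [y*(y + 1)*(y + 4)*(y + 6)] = 4*y^3 + 33*y^2 + 68*y + 24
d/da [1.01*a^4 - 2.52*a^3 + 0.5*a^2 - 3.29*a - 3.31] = 4.04*a^3 - 7.56*a^2 + 1.0*a - 3.29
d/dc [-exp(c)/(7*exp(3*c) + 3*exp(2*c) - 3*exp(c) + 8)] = (14*exp(3*c) + 3*exp(2*c) - 8)*exp(c)/(49*exp(6*c) + 42*exp(5*c) - 33*exp(4*c) + 94*exp(3*c) + 57*exp(2*c) - 48*exp(c) + 64)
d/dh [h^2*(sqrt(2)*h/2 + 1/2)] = h*(3*sqrt(2)*h + 2)/2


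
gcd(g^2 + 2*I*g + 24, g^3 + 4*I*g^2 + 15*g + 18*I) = g + 6*I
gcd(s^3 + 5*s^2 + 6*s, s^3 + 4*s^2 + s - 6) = s^2 + 5*s + 6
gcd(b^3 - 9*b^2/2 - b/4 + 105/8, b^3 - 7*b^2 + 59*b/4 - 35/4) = b^2 - 6*b + 35/4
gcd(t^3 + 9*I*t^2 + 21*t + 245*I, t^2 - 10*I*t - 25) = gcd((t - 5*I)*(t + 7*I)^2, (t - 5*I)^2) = t - 5*I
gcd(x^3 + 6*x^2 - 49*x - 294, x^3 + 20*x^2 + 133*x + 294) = x^2 + 13*x + 42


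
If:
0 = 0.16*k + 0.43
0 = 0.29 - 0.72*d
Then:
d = 0.40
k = -2.69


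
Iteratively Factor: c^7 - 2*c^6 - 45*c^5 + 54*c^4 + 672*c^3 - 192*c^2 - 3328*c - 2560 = (c - 4)*(c^6 + 2*c^5 - 37*c^4 - 94*c^3 + 296*c^2 + 992*c + 640) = (c - 4)*(c + 1)*(c^5 + c^4 - 38*c^3 - 56*c^2 + 352*c + 640) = (c - 4)*(c + 1)*(c + 4)*(c^4 - 3*c^3 - 26*c^2 + 48*c + 160) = (c - 4)*(c + 1)*(c + 4)^2*(c^3 - 7*c^2 + 2*c + 40) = (c - 4)^2*(c + 1)*(c + 4)^2*(c^2 - 3*c - 10) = (c - 5)*(c - 4)^2*(c + 1)*(c + 4)^2*(c + 2)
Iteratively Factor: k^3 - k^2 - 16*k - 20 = (k + 2)*(k^2 - 3*k - 10) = (k - 5)*(k + 2)*(k + 2)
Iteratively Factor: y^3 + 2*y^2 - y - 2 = (y + 1)*(y^2 + y - 2) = (y - 1)*(y + 1)*(y + 2)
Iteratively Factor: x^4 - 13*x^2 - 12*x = (x - 4)*(x^3 + 4*x^2 + 3*x) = x*(x - 4)*(x^2 + 4*x + 3) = x*(x - 4)*(x + 1)*(x + 3)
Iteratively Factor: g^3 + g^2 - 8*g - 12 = (g + 2)*(g^2 - g - 6) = (g - 3)*(g + 2)*(g + 2)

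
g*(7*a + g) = 7*a*g + g^2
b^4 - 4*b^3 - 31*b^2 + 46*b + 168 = (b - 7)*(b - 3)*(b + 2)*(b + 4)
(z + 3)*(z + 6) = z^2 + 9*z + 18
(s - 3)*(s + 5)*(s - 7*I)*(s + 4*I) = s^4 + 2*s^3 - 3*I*s^3 + 13*s^2 - 6*I*s^2 + 56*s + 45*I*s - 420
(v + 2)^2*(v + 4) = v^3 + 8*v^2 + 20*v + 16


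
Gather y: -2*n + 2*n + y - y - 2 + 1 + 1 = 0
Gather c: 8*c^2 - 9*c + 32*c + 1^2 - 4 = 8*c^2 + 23*c - 3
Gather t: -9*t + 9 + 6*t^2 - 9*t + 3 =6*t^2 - 18*t + 12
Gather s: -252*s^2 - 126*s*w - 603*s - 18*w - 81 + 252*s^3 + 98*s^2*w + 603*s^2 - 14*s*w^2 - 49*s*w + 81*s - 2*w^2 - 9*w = 252*s^3 + s^2*(98*w + 351) + s*(-14*w^2 - 175*w - 522) - 2*w^2 - 27*w - 81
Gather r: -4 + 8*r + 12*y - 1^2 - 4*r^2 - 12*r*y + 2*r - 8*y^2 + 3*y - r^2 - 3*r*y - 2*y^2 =-5*r^2 + r*(10 - 15*y) - 10*y^2 + 15*y - 5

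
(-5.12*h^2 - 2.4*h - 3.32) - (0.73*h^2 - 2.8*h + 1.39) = -5.85*h^2 + 0.4*h - 4.71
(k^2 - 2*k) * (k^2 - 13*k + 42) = k^4 - 15*k^3 + 68*k^2 - 84*k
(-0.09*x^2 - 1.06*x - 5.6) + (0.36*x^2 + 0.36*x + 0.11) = 0.27*x^2 - 0.7*x - 5.49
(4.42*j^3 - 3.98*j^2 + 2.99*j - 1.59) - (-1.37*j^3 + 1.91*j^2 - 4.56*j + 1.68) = 5.79*j^3 - 5.89*j^2 + 7.55*j - 3.27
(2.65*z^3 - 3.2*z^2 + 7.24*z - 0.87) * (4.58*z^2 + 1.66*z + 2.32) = 12.137*z^5 - 10.257*z^4 + 33.9952*z^3 + 0.6098*z^2 + 15.3526*z - 2.0184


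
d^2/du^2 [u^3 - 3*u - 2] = 6*u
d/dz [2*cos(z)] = -2*sin(z)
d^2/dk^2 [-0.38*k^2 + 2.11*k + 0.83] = -0.760000000000000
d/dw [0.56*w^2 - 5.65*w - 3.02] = 1.12*w - 5.65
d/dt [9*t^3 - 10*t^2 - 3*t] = 27*t^2 - 20*t - 3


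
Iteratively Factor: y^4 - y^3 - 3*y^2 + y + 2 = (y + 1)*(y^3 - 2*y^2 - y + 2) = (y - 2)*(y + 1)*(y^2 - 1) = (y - 2)*(y + 1)^2*(y - 1)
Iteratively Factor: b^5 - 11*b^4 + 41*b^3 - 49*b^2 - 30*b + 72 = (b - 3)*(b^4 - 8*b^3 + 17*b^2 + 2*b - 24) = (b - 3)^2*(b^3 - 5*b^2 + 2*b + 8) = (b - 4)*(b - 3)^2*(b^2 - b - 2) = (b - 4)*(b - 3)^2*(b - 2)*(b + 1)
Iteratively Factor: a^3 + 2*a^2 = (a)*(a^2 + 2*a) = a^2*(a + 2)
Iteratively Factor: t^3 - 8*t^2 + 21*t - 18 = (t - 2)*(t^2 - 6*t + 9) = (t - 3)*(t - 2)*(t - 3)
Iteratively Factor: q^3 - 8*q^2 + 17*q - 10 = (q - 1)*(q^2 - 7*q + 10) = (q - 5)*(q - 1)*(q - 2)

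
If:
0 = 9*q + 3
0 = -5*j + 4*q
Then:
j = -4/15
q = -1/3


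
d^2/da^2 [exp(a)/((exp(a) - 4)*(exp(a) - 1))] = (exp(4*a) + 5*exp(3*a) - 24*exp(2*a) + 20*exp(a) + 16)*exp(a)/(exp(6*a) - 15*exp(5*a) + 87*exp(4*a) - 245*exp(3*a) + 348*exp(2*a) - 240*exp(a) + 64)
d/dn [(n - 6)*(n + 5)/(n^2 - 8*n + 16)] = (64 - 7*n)/(n^3 - 12*n^2 + 48*n - 64)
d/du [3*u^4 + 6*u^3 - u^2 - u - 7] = 12*u^3 + 18*u^2 - 2*u - 1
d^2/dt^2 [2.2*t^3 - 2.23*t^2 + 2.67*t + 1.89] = 13.2*t - 4.46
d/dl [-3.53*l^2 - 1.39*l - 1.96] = -7.06*l - 1.39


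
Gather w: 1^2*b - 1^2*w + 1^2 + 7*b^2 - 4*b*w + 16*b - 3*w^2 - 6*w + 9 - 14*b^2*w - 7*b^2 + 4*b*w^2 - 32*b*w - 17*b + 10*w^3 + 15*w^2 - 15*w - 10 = 10*w^3 + w^2*(4*b + 12) + w*(-14*b^2 - 36*b - 22)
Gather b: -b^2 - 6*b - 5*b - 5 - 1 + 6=-b^2 - 11*b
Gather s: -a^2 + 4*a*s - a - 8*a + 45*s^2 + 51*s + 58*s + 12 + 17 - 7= -a^2 - 9*a + 45*s^2 + s*(4*a + 109) + 22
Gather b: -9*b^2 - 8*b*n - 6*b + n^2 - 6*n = -9*b^2 + b*(-8*n - 6) + n^2 - 6*n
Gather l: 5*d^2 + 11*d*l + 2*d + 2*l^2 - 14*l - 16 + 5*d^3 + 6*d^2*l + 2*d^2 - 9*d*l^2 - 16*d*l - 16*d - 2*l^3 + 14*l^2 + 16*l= 5*d^3 + 7*d^2 - 14*d - 2*l^3 + l^2*(16 - 9*d) + l*(6*d^2 - 5*d + 2) - 16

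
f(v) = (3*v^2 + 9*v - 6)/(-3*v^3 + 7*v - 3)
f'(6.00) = 0.06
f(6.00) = -0.26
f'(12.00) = 0.01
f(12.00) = -0.10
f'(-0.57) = 0.13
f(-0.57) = 1.58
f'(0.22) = 4.51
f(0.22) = 2.60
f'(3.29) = 0.34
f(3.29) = -0.65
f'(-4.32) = -0.04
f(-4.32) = 0.05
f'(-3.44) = -0.14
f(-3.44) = -0.02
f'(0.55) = 40.01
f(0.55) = -0.41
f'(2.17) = 1.68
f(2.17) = -1.50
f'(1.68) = 7.35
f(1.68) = -3.22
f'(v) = (6*v + 9)/(-3*v^3 + 7*v - 3) + (9*v^2 - 7)*(3*v^2 + 9*v - 6)/(-3*v^3 + 7*v - 3)^2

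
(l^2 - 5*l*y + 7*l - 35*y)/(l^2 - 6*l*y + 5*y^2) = (-l - 7)/(-l + y)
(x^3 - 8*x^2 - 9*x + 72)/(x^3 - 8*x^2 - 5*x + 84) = (x^2 - 11*x + 24)/(x^2 - 11*x + 28)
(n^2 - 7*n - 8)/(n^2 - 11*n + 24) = (n + 1)/(n - 3)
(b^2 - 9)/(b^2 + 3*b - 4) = (b^2 - 9)/(b^2 + 3*b - 4)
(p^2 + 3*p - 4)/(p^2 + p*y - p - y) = (p + 4)/(p + y)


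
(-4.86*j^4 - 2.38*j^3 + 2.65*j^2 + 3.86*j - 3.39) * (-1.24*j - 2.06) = 6.0264*j^5 + 12.9628*j^4 + 1.6168*j^3 - 10.2454*j^2 - 3.748*j + 6.9834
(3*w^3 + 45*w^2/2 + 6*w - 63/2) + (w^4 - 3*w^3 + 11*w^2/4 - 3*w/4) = w^4 + 101*w^2/4 + 21*w/4 - 63/2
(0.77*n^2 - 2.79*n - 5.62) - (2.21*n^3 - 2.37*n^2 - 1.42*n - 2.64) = -2.21*n^3 + 3.14*n^2 - 1.37*n - 2.98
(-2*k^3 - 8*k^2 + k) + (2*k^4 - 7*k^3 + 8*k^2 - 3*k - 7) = 2*k^4 - 9*k^3 - 2*k - 7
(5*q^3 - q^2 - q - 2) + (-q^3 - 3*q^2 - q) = 4*q^3 - 4*q^2 - 2*q - 2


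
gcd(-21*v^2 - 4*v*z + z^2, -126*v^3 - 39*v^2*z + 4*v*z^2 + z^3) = 3*v + z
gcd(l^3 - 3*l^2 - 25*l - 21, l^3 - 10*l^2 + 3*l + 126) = l^2 - 4*l - 21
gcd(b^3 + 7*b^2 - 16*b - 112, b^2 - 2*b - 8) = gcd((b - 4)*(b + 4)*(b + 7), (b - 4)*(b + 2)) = b - 4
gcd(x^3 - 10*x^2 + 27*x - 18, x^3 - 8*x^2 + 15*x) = x - 3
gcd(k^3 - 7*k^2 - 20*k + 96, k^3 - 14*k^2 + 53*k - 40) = k - 8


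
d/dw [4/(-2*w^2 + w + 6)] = 4*(4*w - 1)/(-2*w^2 + w + 6)^2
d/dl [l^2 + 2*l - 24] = 2*l + 2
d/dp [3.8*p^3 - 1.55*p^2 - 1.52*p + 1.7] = 11.4*p^2 - 3.1*p - 1.52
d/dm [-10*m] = -10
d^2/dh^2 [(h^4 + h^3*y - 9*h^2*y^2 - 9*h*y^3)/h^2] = 2 - 18*y^3/h^3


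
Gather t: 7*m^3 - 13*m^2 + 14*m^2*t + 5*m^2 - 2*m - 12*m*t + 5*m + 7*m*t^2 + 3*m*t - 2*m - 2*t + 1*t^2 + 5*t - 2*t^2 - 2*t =7*m^3 - 8*m^2 + m + t^2*(7*m - 1) + t*(14*m^2 - 9*m + 1)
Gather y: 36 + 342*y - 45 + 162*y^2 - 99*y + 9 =162*y^2 + 243*y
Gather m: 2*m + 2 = 2*m + 2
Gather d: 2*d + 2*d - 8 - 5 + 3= 4*d - 10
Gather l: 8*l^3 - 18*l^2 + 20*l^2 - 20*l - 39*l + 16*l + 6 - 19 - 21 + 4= 8*l^3 + 2*l^2 - 43*l - 30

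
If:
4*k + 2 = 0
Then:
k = -1/2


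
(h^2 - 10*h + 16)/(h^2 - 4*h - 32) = (h - 2)/(h + 4)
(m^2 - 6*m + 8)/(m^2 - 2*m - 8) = (m - 2)/(m + 2)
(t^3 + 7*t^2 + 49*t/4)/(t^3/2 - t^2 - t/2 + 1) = t*(4*t^2 + 28*t + 49)/(2*(t^3 - 2*t^2 - t + 2))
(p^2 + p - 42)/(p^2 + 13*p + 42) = (p - 6)/(p + 6)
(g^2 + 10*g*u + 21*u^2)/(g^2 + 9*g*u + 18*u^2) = (g + 7*u)/(g + 6*u)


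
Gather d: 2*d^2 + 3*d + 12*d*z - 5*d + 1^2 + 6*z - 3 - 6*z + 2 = 2*d^2 + d*(12*z - 2)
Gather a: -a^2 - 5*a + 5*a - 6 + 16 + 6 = 16 - a^2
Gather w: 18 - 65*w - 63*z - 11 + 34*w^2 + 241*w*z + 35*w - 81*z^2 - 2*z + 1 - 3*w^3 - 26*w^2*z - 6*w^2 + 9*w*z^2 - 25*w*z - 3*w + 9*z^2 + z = -3*w^3 + w^2*(28 - 26*z) + w*(9*z^2 + 216*z - 33) - 72*z^2 - 64*z + 8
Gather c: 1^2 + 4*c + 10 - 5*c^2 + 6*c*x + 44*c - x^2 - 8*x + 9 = -5*c^2 + c*(6*x + 48) - x^2 - 8*x + 20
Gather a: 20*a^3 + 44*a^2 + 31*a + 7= 20*a^3 + 44*a^2 + 31*a + 7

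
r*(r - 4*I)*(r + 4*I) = r^3 + 16*r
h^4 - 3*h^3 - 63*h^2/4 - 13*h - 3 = (h - 6)*(h + 1/2)^2*(h + 2)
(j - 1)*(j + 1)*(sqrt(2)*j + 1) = sqrt(2)*j^3 + j^2 - sqrt(2)*j - 1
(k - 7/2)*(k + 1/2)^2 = k^3 - 5*k^2/2 - 13*k/4 - 7/8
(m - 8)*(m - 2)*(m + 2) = m^3 - 8*m^2 - 4*m + 32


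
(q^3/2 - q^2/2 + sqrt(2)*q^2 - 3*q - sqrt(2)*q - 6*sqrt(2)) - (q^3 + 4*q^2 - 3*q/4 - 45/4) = -q^3/2 - 9*q^2/2 + sqrt(2)*q^2 - 9*q/4 - sqrt(2)*q - 6*sqrt(2) + 45/4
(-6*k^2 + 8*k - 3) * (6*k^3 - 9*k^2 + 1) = -36*k^5 + 102*k^4 - 90*k^3 + 21*k^2 + 8*k - 3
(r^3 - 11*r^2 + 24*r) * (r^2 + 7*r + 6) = r^5 - 4*r^4 - 47*r^3 + 102*r^2 + 144*r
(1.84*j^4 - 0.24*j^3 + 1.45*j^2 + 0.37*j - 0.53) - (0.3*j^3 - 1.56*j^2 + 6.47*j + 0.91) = 1.84*j^4 - 0.54*j^3 + 3.01*j^2 - 6.1*j - 1.44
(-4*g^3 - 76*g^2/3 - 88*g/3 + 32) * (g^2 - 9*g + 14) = -4*g^5 + 32*g^4/3 + 428*g^3/3 - 176*g^2/3 - 2096*g/3 + 448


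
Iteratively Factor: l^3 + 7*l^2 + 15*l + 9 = (l + 1)*(l^2 + 6*l + 9) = (l + 1)*(l + 3)*(l + 3)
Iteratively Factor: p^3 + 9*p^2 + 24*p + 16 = (p + 4)*(p^2 + 5*p + 4) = (p + 1)*(p + 4)*(p + 4)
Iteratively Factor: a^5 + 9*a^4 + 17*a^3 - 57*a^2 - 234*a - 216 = (a + 3)*(a^4 + 6*a^3 - a^2 - 54*a - 72) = (a - 3)*(a + 3)*(a^3 + 9*a^2 + 26*a + 24) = (a - 3)*(a + 3)*(a + 4)*(a^2 + 5*a + 6) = (a - 3)*(a + 2)*(a + 3)*(a + 4)*(a + 3)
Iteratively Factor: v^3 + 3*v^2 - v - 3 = (v - 1)*(v^2 + 4*v + 3) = (v - 1)*(v + 3)*(v + 1)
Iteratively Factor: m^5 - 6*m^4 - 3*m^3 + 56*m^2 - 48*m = (m - 1)*(m^4 - 5*m^3 - 8*m^2 + 48*m) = (m - 1)*(m + 3)*(m^3 - 8*m^2 + 16*m) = (m - 4)*(m - 1)*(m + 3)*(m^2 - 4*m) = m*(m - 4)*(m - 1)*(m + 3)*(m - 4)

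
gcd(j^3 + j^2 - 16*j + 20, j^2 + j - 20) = j + 5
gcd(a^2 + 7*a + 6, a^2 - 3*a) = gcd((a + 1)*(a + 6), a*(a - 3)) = 1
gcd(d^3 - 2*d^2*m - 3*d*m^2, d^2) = d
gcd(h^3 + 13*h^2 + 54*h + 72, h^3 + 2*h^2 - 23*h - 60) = h^2 + 7*h + 12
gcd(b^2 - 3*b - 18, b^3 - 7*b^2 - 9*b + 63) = b + 3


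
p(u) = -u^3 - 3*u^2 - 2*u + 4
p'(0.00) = -2.00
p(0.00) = 4.00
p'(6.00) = -146.00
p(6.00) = -332.00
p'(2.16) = -28.96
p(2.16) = -24.39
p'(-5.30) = -54.47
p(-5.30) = 79.21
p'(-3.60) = -19.28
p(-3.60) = 18.98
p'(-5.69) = -64.99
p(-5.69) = 102.47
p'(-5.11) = -49.68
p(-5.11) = 69.32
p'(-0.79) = 0.87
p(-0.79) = 4.20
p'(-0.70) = 0.73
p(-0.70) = 4.27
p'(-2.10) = -2.63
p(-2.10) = 4.23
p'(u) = -3*u^2 - 6*u - 2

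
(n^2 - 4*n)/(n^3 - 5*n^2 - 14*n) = (4 - n)/(-n^2 + 5*n + 14)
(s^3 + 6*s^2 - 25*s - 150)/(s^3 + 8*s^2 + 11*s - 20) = (s^2 + s - 30)/(s^2 + 3*s - 4)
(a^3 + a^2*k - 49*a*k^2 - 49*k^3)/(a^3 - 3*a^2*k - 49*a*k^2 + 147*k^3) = (a + k)/(a - 3*k)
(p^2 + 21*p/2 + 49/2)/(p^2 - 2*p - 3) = (2*p^2 + 21*p + 49)/(2*(p^2 - 2*p - 3))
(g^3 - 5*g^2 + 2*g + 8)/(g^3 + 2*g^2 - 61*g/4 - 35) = 4*(g^2 - g - 2)/(4*g^2 + 24*g + 35)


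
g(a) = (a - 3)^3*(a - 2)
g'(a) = (a - 3)^3 + 3*(a - 3)^2*(a - 2)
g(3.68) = 0.53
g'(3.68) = 2.64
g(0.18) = 40.81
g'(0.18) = -65.85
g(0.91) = 9.95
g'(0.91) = -23.41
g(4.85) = 18.05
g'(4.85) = 35.59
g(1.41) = 2.37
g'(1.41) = -8.49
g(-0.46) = 101.90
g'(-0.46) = -129.77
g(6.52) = 197.14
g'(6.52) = 211.63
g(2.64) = -0.03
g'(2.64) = 0.20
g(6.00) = 108.00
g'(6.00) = 135.00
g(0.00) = 54.00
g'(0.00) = -81.00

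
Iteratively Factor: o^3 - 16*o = (o)*(o^2 - 16) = o*(o + 4)*(o - 4)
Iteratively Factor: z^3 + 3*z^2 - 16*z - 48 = (z + 3)*(z^2 - 16) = (z - 4)*(z + 3)*(z + 4)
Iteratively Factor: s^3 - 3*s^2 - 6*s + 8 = (s - 4)*(s^2 + s - 2) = (s - 4)*(s - 1)*(s + 2)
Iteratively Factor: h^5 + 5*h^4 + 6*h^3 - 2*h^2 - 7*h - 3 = (h - 1)*(h^4 + 6*h^3 + 12*h^2 + 10*h + 3) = (h - 1)*(h + 3)*(h^3 + 3*h^2 + 3*h + 1) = (h - 1)*(h + 1)*(h + 3)*(h^2 + 2*h + 1) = (h - 1)*(h + 1)^2*(h + 3)*(h + 1)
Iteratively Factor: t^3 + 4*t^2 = (t)*(t^2 + 4*t) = t*(t + 4)*(t)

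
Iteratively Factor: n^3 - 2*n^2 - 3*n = (n + 1)*(n^2 - 3*n) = n*(n + 1)*(n - 3)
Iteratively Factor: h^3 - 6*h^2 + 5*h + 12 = (h - 4)*(h^2 - 2*h - 3) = (h - 4)*(h + 1)*(h - 3)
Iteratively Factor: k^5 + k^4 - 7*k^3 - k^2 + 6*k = (k)*(k^4 + k^3 - 7*k^2 - k + 6) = k*(k - 2)*(k^3 + 3*k^2 - k - 3) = k*(k - 2)*(k - 1)*(k^2 + 4*k + 3) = k*(k - 2)*(k - 1)*(k + 1)*(k + 3)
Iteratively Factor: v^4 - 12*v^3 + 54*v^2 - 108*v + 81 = (v - 3)*(v^3 - 9*v^2 + 27*v - 27) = (v - 3)^2*(v^2 - 6*v + 9) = (v - 3)^3*(v - 3)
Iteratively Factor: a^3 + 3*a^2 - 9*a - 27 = (a + 3)*(a^2 - 9) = (a + 3)^2*(a - 3)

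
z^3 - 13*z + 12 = (z - 3)*(z - 1)*(z + 4)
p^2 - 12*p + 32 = (p - 8)*(p - 4)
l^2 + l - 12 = (l - 3)*(l + 4)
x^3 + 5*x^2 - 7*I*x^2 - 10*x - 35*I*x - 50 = (x + 5)*(x - 5*I)*(x - 2*I)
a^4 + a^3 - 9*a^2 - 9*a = a*(a - 3)*(a + 1)*(a + 3)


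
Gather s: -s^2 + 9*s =-s^2 + 9*s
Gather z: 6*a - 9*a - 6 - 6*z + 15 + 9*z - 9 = -3*a + 3*z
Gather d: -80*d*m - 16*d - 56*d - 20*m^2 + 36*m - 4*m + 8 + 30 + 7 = d*(-80*m - 72) - 20*m^2 + 32*m + 45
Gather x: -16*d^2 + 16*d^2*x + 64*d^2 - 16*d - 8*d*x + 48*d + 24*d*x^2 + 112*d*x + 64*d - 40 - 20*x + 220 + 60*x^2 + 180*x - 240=48*d^2 + 96*d + x^2*(24*d + 60) + x*(16*d^2 + 104*d + 160) - 60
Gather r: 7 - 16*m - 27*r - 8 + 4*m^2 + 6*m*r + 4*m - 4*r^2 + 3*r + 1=4*m^2 - 12*m - 4*r^2 + r*(6*m - 24)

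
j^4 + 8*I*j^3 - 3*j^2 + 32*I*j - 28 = (j - 2*I)*(j + I)*(j + 2*I)*(j + 7*I)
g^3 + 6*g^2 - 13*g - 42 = (g - 3)*(g + 2)*(g + 7)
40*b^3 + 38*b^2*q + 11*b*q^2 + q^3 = (2*b + q)*(4*b + q)*(5*b + q)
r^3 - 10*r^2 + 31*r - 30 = (r - 5)*(r - 3)*(r - 2)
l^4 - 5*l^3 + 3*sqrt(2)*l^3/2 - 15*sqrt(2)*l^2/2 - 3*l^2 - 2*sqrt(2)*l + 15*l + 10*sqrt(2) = (l - 5)*(l - sqrt(2))*(l + sqrt(2)/2)*(l + 2*sqrt(2))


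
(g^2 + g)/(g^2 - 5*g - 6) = g/(g - 6)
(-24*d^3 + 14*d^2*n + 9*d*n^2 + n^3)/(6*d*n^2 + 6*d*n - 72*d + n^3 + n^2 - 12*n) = (-4*d^2 + 3*d*n + n^2)/(n^2 + n - 12)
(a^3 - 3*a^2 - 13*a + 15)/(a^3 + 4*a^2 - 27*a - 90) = (a - 1)/(a + 6)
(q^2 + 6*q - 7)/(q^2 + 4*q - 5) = (q + 7)/(q + 5)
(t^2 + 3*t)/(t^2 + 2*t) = (t + 3)/(t + 2)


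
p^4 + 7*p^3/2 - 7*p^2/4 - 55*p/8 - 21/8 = (p - 3/2)*(p + 1/2)*(p + 1)*(p + 7/2)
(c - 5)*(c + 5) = c^2 - 25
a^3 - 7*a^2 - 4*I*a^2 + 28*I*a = a*(a - 7)*(a - 4*I)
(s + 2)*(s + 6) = s^2 + 8*s + 12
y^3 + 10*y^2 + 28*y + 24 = (y + 2)^2*(y + 6)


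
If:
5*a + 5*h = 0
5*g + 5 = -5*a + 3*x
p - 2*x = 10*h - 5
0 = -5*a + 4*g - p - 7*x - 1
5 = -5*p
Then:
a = -33/80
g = -5/8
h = 33/80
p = -1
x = -1/16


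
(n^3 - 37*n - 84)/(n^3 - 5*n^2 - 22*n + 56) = (n + 3)/(n - 2)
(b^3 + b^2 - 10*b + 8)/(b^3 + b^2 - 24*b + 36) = (b^2 + 3*b - 4)/(b^2 + 3*b - 18)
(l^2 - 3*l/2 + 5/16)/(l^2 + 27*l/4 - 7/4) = (l - 5/4)/(l + 7)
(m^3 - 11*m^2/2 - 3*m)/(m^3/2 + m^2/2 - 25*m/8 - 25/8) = 4*m*(2*m^2 - 11*m - 6)/(4*m^3 + 4*m^2 - 25*m - 25)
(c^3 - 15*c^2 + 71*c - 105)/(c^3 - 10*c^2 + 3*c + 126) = (c^2 - 8*c + 15)/(c^2 - 3*c - 18)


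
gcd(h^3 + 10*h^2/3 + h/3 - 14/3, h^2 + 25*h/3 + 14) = h + 7/3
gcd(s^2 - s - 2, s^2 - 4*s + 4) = s - 2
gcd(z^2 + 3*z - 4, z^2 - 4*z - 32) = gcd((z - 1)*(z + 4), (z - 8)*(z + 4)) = z + 4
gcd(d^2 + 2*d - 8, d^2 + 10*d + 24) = d + 4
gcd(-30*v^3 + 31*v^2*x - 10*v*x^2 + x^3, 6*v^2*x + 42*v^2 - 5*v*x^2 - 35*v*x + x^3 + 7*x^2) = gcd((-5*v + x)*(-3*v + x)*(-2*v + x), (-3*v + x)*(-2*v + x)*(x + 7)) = 6*v^2 - 5*v*x + x^2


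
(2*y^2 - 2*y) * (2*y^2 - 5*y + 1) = 4*y^4 - 14*y^3 + 12*y^2 - 2*y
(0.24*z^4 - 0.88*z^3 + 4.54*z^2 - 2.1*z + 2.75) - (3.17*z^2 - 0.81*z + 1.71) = 0.24*z^4 - 0.88*z^3 + 1.37*z^2 - 1.29*z + 1.04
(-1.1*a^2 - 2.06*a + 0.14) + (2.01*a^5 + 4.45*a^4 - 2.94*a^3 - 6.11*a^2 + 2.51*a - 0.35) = 2.01*a^5 + 4.45*a^4 - 2.94*a^3 - 7.21*a^2 + 0.45*a - 0.21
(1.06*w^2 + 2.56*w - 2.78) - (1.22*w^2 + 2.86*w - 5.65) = -0.16*w^2 - 0.3*w + 2.87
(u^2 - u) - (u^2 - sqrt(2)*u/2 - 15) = -u + sqrt(2)*u/2 + 15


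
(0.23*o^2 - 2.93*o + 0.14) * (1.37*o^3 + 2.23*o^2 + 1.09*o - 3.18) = 0.3151*o^5 - 3.5012*o^4 - 6.0914*o^3 - 3.6129*o^2 + 9.47*o - 0.4452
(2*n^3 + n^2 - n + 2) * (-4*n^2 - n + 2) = -8*n^5 - 6*n^4 + 7*n^3 - 5*n^2 - 4*n + 4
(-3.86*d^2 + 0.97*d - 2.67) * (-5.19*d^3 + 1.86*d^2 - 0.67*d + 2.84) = 20.0334*d^5 - 12.2139*d^4 + 18.2477*d^3 - 16.5785*d^2 + 4.5437*d - 7.5828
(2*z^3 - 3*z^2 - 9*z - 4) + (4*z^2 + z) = 2*z^3 + z^2 - 8*z - 4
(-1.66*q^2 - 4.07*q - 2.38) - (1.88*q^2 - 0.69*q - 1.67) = -3.54*q^2 - 3.38*q - 0.71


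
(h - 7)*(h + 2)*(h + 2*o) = h^3 + 2*h^2*o - 5*h^2 - 10*h*o - 14*h - 28*o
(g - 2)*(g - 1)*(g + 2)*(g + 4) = g^4 + 3*g^3 - 8*g^2 - 12*g + 16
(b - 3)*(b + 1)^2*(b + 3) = b^4 + 2*b^3 - 8*b^2 - 18*b - 9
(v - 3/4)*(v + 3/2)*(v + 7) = v^3 + 31*v^2/4 + 33*v/8 - 63/8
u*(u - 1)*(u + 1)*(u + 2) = u^4 + 2*u^3 - u^2 - 2*u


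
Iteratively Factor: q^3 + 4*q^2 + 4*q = (q + 2)*(q^2 + 2*q) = q*(q + 2)*(q + 2)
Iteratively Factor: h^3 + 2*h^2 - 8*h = (h - 2)*(h^2 + 4*h) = (h - 2)*(h + 4)*(h)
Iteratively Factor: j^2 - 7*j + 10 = (j - 2)*(j - 5)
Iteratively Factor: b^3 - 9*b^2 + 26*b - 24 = (b - 2)*(b^2 - 7*b + 12) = (b - 3)*(b - 2)*(b - 4)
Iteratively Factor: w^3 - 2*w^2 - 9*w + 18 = (w - 2)*(w^2 - 9) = (w - 3)*(w - 2)*(w + 3)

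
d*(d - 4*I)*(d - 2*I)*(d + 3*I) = d^4 - 3*I*d^3 + 10*d^2 - 24*I*d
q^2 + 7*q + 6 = (q + 1)*(q + 6)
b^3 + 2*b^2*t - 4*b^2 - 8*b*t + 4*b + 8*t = (b - 2)^2*(b + 2*t)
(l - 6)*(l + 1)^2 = l^3 - 4*l^2 - 11*l - 6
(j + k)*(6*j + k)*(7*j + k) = 42*j^3 + 55*j^2*k + 14*j*k^2 + k^3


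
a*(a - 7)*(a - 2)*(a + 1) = a^4 - 8*a^3 + 5*a^2 + 14*a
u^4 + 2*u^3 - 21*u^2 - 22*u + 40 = (u - 4)*(u - 1)*(u + 2)*(u + 5)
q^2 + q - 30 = (q - 5)*(q + 6)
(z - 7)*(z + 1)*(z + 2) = z^3 - 4*z^2 - 19*z - 14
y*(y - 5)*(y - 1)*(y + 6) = y^4 - 31*y^2 + 30*y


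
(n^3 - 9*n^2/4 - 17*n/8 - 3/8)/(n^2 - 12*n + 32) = (8*n^3 - 18*n^2 - 17*n - 3)/(8*(n^2 - 12*n + 32))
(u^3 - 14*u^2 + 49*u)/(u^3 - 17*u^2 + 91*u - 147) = u/(u - 3)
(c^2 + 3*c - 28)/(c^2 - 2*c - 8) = (c + 7)/(c + 2)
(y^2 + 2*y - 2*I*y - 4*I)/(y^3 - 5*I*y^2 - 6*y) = (y + 2)/(y*(y - 3*I))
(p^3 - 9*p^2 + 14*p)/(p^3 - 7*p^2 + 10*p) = (p - 7)/(p - 5)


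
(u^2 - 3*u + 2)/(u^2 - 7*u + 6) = (u - 2)/(u - 6)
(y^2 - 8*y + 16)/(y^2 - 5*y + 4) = (y - 4)/(y - 1)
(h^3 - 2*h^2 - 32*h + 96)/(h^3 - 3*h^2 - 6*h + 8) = (h^2 + 2*h - 24)/(h^2 + h - 2)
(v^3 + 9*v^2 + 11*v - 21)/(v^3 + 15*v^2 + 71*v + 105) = (v - 1)/(v + 5)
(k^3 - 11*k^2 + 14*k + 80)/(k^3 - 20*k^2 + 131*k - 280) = (k + 2)/(k - 7)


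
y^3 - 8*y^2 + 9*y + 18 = (y - 6)*(y - 3)*(y + 1)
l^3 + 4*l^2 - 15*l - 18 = (l - 3)*(l + 1)*(l + 6)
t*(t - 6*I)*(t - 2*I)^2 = t^4 - 10*I*t^3 - 28*t^2 + 24*I*t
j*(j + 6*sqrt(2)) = j^2 + 6*sqrt(2)*j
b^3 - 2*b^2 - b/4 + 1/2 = (b - 2)*(b - 1/2)*(b + 1/2)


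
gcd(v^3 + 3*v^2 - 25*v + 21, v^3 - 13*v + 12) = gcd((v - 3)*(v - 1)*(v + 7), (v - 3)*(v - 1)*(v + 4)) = v^2 - 4*v + 3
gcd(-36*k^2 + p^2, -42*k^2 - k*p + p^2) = 6*k + p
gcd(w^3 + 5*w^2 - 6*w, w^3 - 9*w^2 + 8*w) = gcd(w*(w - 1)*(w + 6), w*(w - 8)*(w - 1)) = w^2 - w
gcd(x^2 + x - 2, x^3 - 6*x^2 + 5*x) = x - 1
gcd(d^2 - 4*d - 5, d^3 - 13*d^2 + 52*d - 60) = d - 5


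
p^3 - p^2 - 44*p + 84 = (p - 6)*(p - 2)*(p + 7)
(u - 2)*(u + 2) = u^2 - 4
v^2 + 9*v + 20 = (v + 4)*(v + 5)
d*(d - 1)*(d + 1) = d^3 - d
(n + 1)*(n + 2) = n^2 + 3*n + 2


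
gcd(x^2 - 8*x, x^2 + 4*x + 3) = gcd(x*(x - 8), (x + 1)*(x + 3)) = 1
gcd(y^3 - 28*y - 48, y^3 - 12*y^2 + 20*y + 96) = y^2 - 4*y - 12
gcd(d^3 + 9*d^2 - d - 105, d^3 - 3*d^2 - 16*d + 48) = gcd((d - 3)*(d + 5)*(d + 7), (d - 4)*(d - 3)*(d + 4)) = d - 3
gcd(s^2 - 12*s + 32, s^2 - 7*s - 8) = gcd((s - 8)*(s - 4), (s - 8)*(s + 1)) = s - 8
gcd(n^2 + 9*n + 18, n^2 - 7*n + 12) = 1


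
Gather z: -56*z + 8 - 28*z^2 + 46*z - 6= -28*z^2 - 10*z + 2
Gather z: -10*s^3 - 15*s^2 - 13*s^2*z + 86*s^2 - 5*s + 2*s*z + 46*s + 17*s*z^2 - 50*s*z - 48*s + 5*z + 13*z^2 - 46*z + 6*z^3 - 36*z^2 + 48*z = -10*s^3 + 71*s^2 - 7*s + 6*z^3 + z^2*(17*s - 23) + z*(-13*s^2 - 48*s + 7)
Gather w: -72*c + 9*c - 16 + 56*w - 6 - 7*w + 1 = -63*c + 49*w - 21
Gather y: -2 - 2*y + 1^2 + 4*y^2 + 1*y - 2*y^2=2*y^2 - y - 1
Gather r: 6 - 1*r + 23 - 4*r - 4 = 25 - 5*r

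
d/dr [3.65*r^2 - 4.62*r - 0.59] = 7.3*r - 4.62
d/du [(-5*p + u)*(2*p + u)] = -3*p + 2*u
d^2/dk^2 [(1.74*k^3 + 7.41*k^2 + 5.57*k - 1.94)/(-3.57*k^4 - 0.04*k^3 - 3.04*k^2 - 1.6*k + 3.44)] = (-44.352252*k^9 - 566.638254*k^8 - 744.914772*k^7 + 782.158056*k^6 - 358.710096*k^5 - 1618.196928*k^4 - 1409.711392*k^3 - 22.4661120000002*k^2 - 414.817152*k - 186.180224)/(45.499293*k^12 + 1.529388*k^11 + 116.250624*k^10 + 63.780256*k^9 - 31.16436*k^8 + 102.35616*k^7 - 167.33888*k^6 - 75.738624*k^5 + 53.390784*k^4 - 94.876928*k^3 + 81.503232*k^2 + 56.80128*k - 40.707584)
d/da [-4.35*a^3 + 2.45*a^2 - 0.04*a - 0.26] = -13.05*a^2 + 4.9*a - 0.04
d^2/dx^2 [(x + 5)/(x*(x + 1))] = 2*(x^3 + 15*x^2 + 15*x + 5)/(x^3*(x^3 + 3*x^2 + 3*x + 1))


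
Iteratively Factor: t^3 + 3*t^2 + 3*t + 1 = (t + 1)*(t^2 + 2*t + 1) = (t + 1)^2*(t + 1)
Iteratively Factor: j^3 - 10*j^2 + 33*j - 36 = (j - 3)*(j^2 - 7*j + 12) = (j - 4)*(j - 3)*(j - 3)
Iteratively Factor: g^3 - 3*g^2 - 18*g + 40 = (g - 2)*(g^2 - g - 20) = (g - 5)*(g - 2)*(g + 4)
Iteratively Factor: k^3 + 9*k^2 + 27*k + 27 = (k + 3)*(k^2 + 6*k + 9) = (k + 3)^2*(k + 3)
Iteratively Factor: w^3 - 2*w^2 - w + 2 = (w + 1)*(w^2 - 3*w + 2) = (w - 2)*(w + 1)*(w - 1)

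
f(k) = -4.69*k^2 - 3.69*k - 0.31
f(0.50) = -3.33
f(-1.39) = -4.24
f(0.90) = -7.43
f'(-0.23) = -1.53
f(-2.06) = -12.61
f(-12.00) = -631.39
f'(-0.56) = 1.56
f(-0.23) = 0.29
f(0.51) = -3.41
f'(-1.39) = 9.35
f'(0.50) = -8.38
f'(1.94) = -21.89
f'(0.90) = -12.13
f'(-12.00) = 108.87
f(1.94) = -25.12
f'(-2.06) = 15.63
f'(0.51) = -8.47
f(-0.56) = 0.29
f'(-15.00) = 137.01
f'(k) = -9.38*k - 3.69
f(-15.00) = -1000.21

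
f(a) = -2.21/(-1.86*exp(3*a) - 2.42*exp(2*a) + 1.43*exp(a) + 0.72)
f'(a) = -2.21*(5.58*exp(3*a) + 4.84*exp(2*a) - 1.43*exp(a))/(-1.86*exp(3*a) - 2.42*exp(2*a) + 1.43*exp(a) + 0.72)^2 = (-12.3318*exp(2*a) - 10.6964*exp(a) + 3.1603)*exp(a)/(1.86*exp(3*a) + 2.42*exp(2*a) - 1.43*exp(a) - 0.72)^2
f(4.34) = 0.00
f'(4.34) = -0.00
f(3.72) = 0.00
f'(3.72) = -0.00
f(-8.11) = -3.07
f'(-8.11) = 0.00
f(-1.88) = -2.52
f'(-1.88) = 0.25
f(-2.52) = -2.70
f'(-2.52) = 0.27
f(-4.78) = -3.02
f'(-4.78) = 0.05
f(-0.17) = 2.42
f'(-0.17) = -14.82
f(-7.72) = -3.07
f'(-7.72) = 0.00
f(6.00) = 0.00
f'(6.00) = 0.00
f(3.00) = 0.00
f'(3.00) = 0.00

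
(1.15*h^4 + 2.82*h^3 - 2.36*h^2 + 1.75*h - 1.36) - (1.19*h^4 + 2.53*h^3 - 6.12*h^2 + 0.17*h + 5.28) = -0.04*h^4 + 0.29*h^3 + 3.76*h^2 + 1.58*h - 6.64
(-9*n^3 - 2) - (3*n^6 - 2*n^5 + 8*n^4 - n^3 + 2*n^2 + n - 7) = -3*n^6 + 2*n^5 - 8*n^4 - 8*n^3 - 2*n^2 - n + 5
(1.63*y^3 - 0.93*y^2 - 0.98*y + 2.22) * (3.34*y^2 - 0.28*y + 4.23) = 5.4442*y^5 - 3.5626*y^4 + 3.8821*y^3 + 3.7553*y^2 - 4.767*y + 9.3906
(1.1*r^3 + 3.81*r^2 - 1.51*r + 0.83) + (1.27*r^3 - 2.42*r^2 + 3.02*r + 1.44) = 2.37*r^3 + 1.39*r^2 + 1.51*r + 2.27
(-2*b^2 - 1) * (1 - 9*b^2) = 18*b^4 + 7*b^2 - 1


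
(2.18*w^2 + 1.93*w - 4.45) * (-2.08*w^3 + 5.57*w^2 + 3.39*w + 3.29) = -4.5344*w^5 + 8.1282*w^4 + 27.3963*w^3 - 11.0716*w^2 - 8.7358*w - 14.6405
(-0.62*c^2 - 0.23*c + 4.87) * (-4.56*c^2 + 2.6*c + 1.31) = 2.8272*c^4 - 0.5632*c^3 - 23.6174*c^2 + 12.3607*c + 6.3797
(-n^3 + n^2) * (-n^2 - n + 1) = n^5 - 2*n^3 + n^2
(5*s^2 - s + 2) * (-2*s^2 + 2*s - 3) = -10*s^4 + 12*s^3 - 21*s^2 + 7*s - 6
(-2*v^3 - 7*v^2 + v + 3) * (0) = 0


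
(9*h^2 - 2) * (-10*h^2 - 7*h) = -90*h^4 - 63*h^3 + 20*h^2 + 14*h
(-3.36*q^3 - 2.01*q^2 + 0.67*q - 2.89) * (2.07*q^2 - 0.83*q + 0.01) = -6.9552*q^5 - 1.3719*q^4 + 3.0216*q^3 - 6.5585*q^2 + 2.4054*q - 0.0289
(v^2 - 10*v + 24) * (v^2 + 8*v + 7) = v^4 - 2*v^3 - 49*v^2 + 122*v + 168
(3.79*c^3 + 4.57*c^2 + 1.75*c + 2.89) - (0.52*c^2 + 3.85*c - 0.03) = 3.79*c^3 + 4.05*c^2 - 2.1*c + 2.92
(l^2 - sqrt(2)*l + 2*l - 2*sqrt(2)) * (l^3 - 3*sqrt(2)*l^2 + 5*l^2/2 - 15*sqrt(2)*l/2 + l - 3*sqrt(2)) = l^5 - 4*sqrt(2)*l^4 + 9*l^4/2 - 18*sqrt(2)*l^3 + 12*l^3 - 24*sqrt(2)*l^2 + 29*l^2 - 8*sqrt(2)*l + 36*l + 12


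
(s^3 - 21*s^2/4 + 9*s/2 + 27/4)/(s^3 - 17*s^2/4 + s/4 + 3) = (s^2 - 6*s + 9)/(s^2 - 5*s + 4)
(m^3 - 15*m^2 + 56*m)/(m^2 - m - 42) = m*(m - 8)/(m + 6)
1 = 1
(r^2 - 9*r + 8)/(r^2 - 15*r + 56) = (r - 1)/(r - 7)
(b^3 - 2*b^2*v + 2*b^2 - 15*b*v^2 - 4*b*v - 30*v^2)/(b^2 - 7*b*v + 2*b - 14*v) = (-b^2 + 2*b*v + 15*v^2)/(-b + 7*v)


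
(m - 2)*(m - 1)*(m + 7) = m^3 + 4*m^2 - 19*m + 14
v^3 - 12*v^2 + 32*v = v*(v - 8)*(v - 4)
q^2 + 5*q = q*(q + 5)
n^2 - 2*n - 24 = (n - 6)*(n + 4)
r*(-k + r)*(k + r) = -k^2*r + r^3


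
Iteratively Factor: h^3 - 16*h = (h + 4)*(h^2 - 4*h) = (h - 4)*(h + 4)*(h)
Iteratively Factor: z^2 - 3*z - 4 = (z + 1)*(z - 4)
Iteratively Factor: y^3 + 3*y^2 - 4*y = (y - 1)*(y^2 + 4*y) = y*(y - 1)*(y + 4)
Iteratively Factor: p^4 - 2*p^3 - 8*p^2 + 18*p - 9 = (p - 1)*(p^3 - p^2 - 9*p + 9) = (p - 1)*(p + 3)*(p^2 - 4*p + 3) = (p - 1)^2*(p + 3)*(p - 3)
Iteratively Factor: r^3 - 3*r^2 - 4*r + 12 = (r + 2)*(r^2 - 5*r + 6) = (r - 3)*(r + 2)*(r - 2)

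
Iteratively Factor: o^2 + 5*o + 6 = (o + 3)*(o + 2)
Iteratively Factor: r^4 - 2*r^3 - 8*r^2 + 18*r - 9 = (r + 3)*(r^3 - 5*r^2 + 7*r - 3) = (r - 1)*(r + 3)*(r^2 - 4*r + 3) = (r - 3)*(r - 1)*(r + 3)*(r - 1)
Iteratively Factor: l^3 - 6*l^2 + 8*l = (l - 2)*(l^2 - 4*l) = l*(l - 2)*(l - 4)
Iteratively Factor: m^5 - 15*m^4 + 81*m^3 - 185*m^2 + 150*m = (m - 5)*(m^4 - 10*m^3 + 31*m^2 - 30*m) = m*(m - 5)*(m^3 - 10*m^2 + 31*m - 30) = m*(m - 5)*(m - 3)*(m^2 - 7*m + 10) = m*(m - 5)^2*(m - 3)*(m - 2)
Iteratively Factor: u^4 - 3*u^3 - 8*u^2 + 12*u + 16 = (u + 1)*(u^3 - 4*u^2 - 4*u + 16) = (u - 2)*(u + 1)*(u^2 - 2*u - 8) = (u - 4)*(u - 2)*(u + 1)*(u + 2)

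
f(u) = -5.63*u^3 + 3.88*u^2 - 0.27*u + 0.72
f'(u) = -16.89*u^2 + 7.76*u - 0.27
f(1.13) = -2.75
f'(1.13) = -13.07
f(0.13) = 0.74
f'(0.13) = 0.45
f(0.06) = 0.72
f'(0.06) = 0.13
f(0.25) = 0.81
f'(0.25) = 0.61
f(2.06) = -32.59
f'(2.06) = -55.96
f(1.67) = -15.13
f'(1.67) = -34.42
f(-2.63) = 130.69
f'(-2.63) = -137.51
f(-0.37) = 1.64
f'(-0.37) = -5.45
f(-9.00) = 4421.70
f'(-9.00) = -1438.20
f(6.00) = -1077.30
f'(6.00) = -561.75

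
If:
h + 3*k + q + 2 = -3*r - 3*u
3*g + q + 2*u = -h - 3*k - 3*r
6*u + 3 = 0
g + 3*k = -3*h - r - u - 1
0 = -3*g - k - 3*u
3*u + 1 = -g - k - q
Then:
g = 1/2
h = -5/16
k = 0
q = 0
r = -1/16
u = -1/2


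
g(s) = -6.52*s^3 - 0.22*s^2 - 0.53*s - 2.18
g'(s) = -19.56*s^2 - 0.44*s - 0.53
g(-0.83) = 1.84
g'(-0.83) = -13.64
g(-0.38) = -1.65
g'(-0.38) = -3.19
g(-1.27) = 11.49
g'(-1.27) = -31.52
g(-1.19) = 9.13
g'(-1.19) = -27.71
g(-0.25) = -1.96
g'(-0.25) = -1.64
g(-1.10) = 6.81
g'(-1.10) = -23.71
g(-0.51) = -1.10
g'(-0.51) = -5.39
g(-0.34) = -1.77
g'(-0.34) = -2.64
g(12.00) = -11306.78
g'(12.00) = -2822.45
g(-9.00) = 4737.85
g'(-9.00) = -1580.93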